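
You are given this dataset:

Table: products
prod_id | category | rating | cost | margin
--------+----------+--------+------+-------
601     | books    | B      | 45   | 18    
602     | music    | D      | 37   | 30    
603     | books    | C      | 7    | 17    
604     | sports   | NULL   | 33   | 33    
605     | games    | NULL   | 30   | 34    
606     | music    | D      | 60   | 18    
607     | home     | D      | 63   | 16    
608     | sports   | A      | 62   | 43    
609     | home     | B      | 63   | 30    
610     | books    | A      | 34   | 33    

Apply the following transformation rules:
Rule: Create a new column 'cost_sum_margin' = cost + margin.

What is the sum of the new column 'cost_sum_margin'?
706

Step 1: For each record, compute cost + margin
Example calculations:
  45 + 18 = 63
  37 + 30 = 67
  7 + 17 = 24
  ...
Step 2: Sum all derived values
Step 3: Total = 706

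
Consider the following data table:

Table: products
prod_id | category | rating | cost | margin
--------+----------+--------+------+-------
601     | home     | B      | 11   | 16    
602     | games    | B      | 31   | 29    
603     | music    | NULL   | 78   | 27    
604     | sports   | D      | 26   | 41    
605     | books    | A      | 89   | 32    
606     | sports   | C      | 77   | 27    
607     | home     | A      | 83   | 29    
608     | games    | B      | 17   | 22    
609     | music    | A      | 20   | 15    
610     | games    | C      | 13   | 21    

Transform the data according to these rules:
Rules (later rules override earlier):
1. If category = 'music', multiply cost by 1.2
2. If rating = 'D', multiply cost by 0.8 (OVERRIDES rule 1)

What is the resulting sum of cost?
459.4

Step 1: Rule 2 takes priority for records with rating = 'D'
  - 1 records: 26 × 0.8 = 20.8
Step 2: Rule 1 applies to remaining records with category = 'music'
  - 2 records: 98 × 1.2 = 117.6
Step 3: Other records unchanged: 321
Step 4: Final sum = 20.8 + 117.6 + 321 = 459.4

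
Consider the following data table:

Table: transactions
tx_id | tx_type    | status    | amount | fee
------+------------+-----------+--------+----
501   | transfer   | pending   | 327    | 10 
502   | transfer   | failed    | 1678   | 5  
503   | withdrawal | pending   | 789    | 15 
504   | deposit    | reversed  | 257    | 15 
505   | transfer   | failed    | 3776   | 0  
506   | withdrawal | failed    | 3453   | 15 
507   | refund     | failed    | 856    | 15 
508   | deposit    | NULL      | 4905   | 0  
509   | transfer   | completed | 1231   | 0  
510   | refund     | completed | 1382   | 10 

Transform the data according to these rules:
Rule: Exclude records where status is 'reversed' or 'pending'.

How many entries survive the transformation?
7

Step 1: Count records to exclude
  - 1 (reversed) + 2 (pending) = 3 records
Step 2: Total records: 10
Step 3: Remaining = 10 - 3 = 7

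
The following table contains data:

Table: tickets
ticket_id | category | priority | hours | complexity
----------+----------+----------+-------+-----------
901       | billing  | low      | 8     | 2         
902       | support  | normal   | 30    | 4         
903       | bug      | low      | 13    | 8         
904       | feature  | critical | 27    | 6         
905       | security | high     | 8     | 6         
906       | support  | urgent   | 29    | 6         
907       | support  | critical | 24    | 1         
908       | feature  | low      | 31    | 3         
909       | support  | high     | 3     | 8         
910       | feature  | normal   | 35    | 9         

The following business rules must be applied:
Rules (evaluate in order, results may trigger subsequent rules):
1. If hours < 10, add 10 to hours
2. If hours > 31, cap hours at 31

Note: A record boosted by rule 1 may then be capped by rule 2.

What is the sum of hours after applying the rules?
234

Step 1: Apply rule 1 to records with hours < 10
  - 3 records get bonus of 10
  - Of these, 0 records then exceed 31 and get capped
Step 2: Apply rule 2 to records with hours > 31
  - 1 records (original) are capped
Step 3: Calculate final sum = 234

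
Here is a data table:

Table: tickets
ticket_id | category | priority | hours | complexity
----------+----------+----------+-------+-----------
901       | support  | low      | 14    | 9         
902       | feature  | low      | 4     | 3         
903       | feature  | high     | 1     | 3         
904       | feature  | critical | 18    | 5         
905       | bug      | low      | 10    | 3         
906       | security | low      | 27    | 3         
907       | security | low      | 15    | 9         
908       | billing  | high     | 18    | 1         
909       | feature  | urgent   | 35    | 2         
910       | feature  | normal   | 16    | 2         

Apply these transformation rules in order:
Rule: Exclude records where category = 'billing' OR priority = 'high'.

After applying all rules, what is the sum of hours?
139

Step 1: Find records where category = 'billing' OR priority = 'high'
Step 2: 2 records match, summing to 19
Step 3: Original sum: 158
Step 4: Remaining sum = 158 - 19 = 139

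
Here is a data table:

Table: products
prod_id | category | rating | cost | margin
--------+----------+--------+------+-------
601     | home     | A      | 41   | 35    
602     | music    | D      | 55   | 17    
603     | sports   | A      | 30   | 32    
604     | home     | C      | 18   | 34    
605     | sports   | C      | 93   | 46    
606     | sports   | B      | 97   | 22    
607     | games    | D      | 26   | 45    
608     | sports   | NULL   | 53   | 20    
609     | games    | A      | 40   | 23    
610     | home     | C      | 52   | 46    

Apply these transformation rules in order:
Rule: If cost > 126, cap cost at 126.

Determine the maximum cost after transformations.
97

Step 1: Original maximum cost = 97
Step 2: Check cap of 126 against maximum
Step 3: No records exceed the cap (max 97 <= cap 126), so no capping applies
Step 4: Maximum after transformation = 97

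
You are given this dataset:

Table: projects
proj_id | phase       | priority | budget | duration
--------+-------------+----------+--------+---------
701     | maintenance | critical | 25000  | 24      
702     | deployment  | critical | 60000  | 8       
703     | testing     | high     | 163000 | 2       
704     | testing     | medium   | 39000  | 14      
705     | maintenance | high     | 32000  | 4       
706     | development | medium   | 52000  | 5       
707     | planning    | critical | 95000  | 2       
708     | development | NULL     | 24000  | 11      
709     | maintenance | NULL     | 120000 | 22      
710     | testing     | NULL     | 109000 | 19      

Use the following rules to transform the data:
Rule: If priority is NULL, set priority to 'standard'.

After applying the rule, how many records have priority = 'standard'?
3

Step 1: Count records where priority IS NULL
Step 2: Found 3 records with NULL priority
Step 3: These records will have priority set to 'standard'
Step 4: Records already having priority = 'standard': 0
Step 5: Answer: 3 + 0 = 3 records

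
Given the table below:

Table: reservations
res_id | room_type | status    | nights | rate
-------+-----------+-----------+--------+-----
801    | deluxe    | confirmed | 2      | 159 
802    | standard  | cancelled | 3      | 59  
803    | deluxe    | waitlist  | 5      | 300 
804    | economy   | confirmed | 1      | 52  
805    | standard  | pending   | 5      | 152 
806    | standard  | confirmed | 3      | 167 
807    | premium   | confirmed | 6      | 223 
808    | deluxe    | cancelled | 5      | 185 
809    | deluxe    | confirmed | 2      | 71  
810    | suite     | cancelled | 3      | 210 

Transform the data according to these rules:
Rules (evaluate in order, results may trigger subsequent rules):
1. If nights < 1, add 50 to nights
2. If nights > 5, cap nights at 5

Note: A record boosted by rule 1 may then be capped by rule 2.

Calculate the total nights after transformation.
34

Step 1: Apply rule 1 to records with nights < 1
  - 0 records get bonus of 50
  - Of these, 0 records then exceed 5 and get capped
Step 2: Apply rule 2 to records with nights > 5
  - 1 records (original) are capped
Step 3: Calculate final sum = 34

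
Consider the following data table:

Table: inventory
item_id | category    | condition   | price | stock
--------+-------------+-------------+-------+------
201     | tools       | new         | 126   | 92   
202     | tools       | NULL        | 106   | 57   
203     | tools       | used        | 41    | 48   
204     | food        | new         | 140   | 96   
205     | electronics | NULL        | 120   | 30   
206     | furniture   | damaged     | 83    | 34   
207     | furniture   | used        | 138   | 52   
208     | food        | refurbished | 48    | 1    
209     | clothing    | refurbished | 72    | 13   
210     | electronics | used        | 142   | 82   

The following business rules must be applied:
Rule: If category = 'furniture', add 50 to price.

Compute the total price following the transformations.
1116

Step 1: Count records where category = 'furniture': 2
Step 2: Total bonus added: 2 × 50 = 100
Step 3: Original sum of price: 1016
Step 4: Final sum = 1016 + 100 = 1116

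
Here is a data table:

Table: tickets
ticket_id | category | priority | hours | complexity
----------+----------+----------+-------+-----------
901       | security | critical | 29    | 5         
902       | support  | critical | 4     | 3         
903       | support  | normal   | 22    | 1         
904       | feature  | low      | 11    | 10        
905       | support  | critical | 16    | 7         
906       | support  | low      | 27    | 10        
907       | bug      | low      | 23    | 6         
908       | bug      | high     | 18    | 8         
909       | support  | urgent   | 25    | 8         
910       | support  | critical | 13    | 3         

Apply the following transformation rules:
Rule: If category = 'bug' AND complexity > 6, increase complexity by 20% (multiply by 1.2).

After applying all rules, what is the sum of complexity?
62.6

Step 1: Find records where category = 'bug' AND complexity > 6
Step 2: 1 records match, summing to 8
Step 3: After multiplier: 8 × 1.2 = 9.6
Step 4: Unaffected records sum: 53
Step 5: Final sum = 9.6 + 53 = 62.6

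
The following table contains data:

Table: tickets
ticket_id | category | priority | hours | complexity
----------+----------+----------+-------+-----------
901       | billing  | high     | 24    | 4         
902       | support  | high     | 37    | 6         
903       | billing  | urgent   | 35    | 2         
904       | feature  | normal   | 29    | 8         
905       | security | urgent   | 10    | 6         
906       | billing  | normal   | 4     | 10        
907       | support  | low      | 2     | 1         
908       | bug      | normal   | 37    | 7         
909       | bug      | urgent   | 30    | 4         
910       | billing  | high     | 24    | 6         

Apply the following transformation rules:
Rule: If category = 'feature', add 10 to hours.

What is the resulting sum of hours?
242

Step 1: Count records where category = 'feature': 1
Step 2: Total bonus added: 1 × 10 = 10
Step 3: Original sum of hours: 232
Step 4: Final sum = 232 + 10 = 242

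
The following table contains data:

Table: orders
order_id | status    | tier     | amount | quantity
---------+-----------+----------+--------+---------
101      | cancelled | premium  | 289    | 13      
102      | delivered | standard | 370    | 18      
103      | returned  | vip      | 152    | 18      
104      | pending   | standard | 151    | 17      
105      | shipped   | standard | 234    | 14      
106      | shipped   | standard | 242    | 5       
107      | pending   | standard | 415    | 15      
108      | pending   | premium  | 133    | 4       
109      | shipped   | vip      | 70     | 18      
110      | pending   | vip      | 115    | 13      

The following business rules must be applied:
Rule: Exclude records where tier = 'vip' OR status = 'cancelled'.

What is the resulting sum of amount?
1545

Step 1: Find records where tier = 'vip' OR status = 'cancelled'
Step 2: 4 records match, summing to 626
Step 3: Original sum: 2171
Step 4: Remaining sum = 2171 - 626 = 1545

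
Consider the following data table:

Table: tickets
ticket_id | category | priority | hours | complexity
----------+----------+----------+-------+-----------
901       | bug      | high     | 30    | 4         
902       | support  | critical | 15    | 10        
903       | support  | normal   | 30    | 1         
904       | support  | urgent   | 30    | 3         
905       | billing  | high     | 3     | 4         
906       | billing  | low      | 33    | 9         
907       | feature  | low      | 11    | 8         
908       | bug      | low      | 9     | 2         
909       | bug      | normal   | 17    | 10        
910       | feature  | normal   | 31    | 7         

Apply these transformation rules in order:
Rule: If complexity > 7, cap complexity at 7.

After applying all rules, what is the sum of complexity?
49

Step 1: 4 records have complexity > 7
Step 2: These records originally summed to 37
Step 3: After capping: 4 × 7 = 28
Step 4: Unaffected records sum: 21
Step 5: Final sum = 28 + 21 = 49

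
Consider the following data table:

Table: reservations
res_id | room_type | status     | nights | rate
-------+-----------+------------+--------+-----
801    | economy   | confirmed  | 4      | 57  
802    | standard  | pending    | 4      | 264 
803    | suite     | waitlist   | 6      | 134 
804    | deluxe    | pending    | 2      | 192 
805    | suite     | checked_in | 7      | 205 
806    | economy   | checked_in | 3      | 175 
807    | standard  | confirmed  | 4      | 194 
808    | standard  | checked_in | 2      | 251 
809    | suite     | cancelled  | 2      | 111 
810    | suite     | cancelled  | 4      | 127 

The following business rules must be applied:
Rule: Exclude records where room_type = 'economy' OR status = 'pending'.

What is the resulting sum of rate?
1022

Step 1: Find records where room_type = 'economy' OR status = 'pending'
Step 2: 4 records match, summing to 688
Step 3: Original sum: 1710
Step 4: Remaining sum = 1710 - 688 = 1022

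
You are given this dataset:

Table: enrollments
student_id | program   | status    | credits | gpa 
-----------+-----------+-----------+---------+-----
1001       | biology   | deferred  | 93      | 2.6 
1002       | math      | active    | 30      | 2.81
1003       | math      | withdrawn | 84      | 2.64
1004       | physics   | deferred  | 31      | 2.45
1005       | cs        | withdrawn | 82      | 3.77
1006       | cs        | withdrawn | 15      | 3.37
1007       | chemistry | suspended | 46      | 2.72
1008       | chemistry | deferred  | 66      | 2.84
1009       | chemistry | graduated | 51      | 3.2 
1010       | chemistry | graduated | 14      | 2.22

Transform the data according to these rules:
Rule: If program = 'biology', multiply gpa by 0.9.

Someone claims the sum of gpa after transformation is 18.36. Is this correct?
No, the correct result is 28.36.

Step 1: Calculate the correct sum after transformation
Step 2: Apply multiplier 0.9 to records where program = 'biology'
Step 3: Correct result = 28.36
Step 4: Claimed result = 18.36
Step 5: 28.36 ≠ 18.36
Conclusion: The claimed result is incorrect. The correct answer is 28.36.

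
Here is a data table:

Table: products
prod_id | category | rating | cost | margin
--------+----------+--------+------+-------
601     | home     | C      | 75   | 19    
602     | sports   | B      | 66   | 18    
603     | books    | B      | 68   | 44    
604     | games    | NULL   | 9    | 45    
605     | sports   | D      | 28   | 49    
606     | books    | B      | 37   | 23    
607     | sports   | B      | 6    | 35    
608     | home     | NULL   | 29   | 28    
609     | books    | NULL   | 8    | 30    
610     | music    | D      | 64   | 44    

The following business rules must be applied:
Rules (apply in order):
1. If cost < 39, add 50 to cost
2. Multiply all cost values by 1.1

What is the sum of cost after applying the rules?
759.0

Step 1: Apply Rule 1 - Add 50 to records with cost < 39
  - 6 records affected: 117 + (6 × 50) = 417
  - Unaffected records: 273
  - Sum after Rule 1: 690
Step 2: Apply Rule 2 - Multiply all by 1.1
  - 690 × 1.1 = 759.0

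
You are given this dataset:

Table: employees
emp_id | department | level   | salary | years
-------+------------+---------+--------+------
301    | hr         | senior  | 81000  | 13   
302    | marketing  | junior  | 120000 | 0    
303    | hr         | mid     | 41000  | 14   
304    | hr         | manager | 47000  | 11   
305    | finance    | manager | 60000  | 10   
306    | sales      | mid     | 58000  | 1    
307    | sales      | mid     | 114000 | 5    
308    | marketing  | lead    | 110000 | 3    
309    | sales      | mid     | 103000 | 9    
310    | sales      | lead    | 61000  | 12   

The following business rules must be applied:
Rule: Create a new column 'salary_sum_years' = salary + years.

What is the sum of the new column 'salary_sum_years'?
795078

Step 1: For each record, compute salary + years
Example calculations:
  81000 + 13 = 81013
  120000 + 0 = 120000
  41000 + 14 = 41014
  ...
Step 2: Sum all derived values
Step 3: Total = 795078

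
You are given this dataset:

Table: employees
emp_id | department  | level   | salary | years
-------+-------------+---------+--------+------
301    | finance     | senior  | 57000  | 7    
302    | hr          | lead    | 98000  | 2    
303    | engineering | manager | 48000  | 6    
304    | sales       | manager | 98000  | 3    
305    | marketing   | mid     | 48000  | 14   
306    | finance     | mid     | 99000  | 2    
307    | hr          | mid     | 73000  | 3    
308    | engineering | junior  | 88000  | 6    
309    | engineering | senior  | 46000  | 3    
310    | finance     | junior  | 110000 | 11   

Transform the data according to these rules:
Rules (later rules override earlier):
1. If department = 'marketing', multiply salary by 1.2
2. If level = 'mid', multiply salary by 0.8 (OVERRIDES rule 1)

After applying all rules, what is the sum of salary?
721000.0

Step 1: Rule 2 takes priority for records with level = 'mid'
  - 3 records: 220000 × 0.8 = 176000.0
Step 2: Rule 1 applies to remaining records with department = 'marketing'
  - 0 records: 0 × 1.2 = 0.0
Step 3: Other records unchanged: 545000
Step 4: Final sum = 176000.0 + 0.0 + 545000 = 721000.0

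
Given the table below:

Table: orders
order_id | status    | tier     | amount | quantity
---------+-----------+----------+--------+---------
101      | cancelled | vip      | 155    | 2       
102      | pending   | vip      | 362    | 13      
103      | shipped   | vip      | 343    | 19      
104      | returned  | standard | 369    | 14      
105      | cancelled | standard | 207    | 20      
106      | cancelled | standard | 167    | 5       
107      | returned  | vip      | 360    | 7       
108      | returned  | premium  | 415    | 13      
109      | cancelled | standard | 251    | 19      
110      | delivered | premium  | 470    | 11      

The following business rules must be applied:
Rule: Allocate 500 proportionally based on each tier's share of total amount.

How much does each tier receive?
premium: 142.79, standard: 160.37, vip: 196.84

Step 1: Calculate total amount = 3099
Step 2: Calculate each tier's proportion:
  premium: 885/3099 = 28.56% → 142.79
  standard: 994/3099 = 32.07% → 160.37
  vip: 1220/3099 = 39.37% → 196.84
Step 3: Verify: sum of allocations ≈ 500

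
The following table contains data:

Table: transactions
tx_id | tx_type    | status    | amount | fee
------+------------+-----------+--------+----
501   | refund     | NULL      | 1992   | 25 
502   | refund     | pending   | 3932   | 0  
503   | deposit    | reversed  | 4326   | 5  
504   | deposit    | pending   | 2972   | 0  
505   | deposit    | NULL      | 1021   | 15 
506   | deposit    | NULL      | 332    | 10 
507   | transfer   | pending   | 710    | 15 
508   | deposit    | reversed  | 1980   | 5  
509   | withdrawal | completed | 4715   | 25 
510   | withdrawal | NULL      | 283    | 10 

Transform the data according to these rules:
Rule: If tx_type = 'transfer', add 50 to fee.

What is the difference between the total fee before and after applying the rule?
50

Step 1: Original sum of fee = 110
Step 2: 1 records have tx_type = 'transfer'
Step 3: Each affected record changes by 50
Step 4: Total change = 1 × 50 = 50
Step 5: New sum = 110 + 50 = 160
Step 6: Difference = |160 - 110| = 50
        (Sum increased by 50)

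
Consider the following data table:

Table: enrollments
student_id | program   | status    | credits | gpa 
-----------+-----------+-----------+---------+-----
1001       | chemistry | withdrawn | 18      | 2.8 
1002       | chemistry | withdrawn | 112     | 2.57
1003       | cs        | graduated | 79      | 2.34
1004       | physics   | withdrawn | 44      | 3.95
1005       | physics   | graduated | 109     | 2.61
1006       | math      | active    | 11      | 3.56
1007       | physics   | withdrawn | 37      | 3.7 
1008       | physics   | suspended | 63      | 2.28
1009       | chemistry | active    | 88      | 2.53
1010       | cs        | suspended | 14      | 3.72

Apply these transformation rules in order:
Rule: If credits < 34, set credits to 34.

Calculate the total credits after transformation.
634

Step 1: 3 records have credits < 34
Step 2: These records originally summed to 43
Step 3: After setting to minimum: 3 × 34 = 102
Step 4: Unaffected records sum: 532
Step 5: Final sum = 102 + 532 = 634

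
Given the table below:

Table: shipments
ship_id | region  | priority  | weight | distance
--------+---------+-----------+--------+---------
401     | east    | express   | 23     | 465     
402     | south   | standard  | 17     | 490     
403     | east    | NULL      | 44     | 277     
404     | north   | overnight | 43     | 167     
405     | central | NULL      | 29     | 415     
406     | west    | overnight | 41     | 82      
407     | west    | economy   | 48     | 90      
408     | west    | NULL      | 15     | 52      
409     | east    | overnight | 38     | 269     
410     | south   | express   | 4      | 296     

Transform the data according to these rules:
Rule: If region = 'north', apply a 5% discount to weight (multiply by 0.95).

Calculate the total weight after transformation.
299.85

Step 1: Records with region = 'north' have total weight = 43
Step 2: Apply multiplier: 43 × 0.95 = 40.85
Step 3: Other records total: 259
Step 4: Final sum = 40.85 + 259 = 299.85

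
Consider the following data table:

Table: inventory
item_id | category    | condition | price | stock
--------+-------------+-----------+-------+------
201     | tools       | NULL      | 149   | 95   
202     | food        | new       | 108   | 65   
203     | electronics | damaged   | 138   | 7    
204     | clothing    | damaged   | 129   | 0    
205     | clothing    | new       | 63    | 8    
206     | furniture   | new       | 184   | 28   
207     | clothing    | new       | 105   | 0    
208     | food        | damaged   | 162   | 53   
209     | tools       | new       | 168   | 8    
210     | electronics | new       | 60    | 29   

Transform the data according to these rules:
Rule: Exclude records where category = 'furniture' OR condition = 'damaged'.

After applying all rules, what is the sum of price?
653

Step 1: Find records where category = 'furniture' OR condition = 'damaged'
Step 2: 4 records match, summing to 613
Step 3: Original sum: 1266
Step 4: Remaining sum = 1266 - 613 = 653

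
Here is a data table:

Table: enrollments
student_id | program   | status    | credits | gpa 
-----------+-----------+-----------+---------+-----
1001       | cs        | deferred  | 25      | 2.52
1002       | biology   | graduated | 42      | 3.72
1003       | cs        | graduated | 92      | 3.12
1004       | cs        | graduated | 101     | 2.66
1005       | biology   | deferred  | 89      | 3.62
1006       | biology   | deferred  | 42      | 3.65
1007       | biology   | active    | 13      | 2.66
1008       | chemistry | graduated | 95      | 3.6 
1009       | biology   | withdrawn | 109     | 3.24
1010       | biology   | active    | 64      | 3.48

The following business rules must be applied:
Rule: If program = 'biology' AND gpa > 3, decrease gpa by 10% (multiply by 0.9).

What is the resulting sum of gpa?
30.5

Step 1: Find records where program = 'biology' AND gpa > 3
Step 2: 5 records match, summing to 17.71
Step 3: After multiplier: 17.71 × 0.9 = 15.94
Step 4: Unaffected records sum: 14.56
Step 5: Final sum = 15.94 + 14.56 = 30.5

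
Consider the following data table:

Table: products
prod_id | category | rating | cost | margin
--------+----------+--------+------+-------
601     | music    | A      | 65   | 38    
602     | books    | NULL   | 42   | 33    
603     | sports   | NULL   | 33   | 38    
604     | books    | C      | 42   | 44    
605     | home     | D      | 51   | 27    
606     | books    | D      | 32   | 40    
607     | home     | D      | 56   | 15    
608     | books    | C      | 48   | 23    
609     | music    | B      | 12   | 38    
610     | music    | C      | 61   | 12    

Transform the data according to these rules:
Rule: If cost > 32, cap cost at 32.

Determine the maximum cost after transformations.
32

Step 1: Original maximum cost = 65
Step 2: Apply cap at 32
Step 3: 8 records had cost > 32 and were capped
Step 4: Maximum after transformation = 32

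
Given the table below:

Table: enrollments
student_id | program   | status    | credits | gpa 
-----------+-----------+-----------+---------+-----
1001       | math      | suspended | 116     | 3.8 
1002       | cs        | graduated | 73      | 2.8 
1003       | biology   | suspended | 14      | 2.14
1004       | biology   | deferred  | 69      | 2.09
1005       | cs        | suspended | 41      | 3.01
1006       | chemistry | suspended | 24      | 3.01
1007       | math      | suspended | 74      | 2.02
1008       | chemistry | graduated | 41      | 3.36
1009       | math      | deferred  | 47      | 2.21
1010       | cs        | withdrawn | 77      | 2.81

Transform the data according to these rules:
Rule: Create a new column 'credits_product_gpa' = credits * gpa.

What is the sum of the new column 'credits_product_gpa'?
1622.5

Step 1: For each record, compute credits * gpa
Example calculations:
  116 * 3.8 = 440.8
  73 * 2.8 = 204.4
  14 * 2.14 = 29.96
  ...
Step 2: Sum all derived values
Step 3: Total = 1622.5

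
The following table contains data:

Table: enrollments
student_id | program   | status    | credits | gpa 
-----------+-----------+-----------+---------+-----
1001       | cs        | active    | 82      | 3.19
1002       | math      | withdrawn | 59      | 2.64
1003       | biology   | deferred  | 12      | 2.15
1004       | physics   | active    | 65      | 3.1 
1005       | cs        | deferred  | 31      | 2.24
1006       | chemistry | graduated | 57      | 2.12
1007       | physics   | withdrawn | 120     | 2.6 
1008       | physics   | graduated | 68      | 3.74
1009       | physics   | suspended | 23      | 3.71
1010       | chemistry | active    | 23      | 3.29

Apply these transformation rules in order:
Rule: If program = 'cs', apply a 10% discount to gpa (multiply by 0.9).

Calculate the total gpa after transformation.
28.24

Step 1: Records with program = 'cs' have total gpa = 5.43
Step 2: Apply multiplier: 5.43 × 0.9 = 4.89
Step 3: Other records total: 23.35
Step 4: Final sum = 4.89 + 23.35 = 28.24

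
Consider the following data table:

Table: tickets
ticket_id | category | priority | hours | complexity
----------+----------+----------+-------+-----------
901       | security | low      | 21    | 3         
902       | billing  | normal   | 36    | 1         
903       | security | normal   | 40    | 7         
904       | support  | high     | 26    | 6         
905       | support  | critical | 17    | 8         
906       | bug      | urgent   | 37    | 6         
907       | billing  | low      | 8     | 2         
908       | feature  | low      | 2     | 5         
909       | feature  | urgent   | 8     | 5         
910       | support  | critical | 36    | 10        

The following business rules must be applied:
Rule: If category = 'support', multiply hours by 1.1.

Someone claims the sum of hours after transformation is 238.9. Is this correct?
Yes, the result is correct.

Step 1: Calculate the correct sum after transformation
Step 2: Apply multiplier 1.1 to records where category = 'support'
Step 3: Correct result = 238.9
Step 4: Claimed result = 238.9
Step 5: 238.9 = 238.9 ✓
Conclusion: The claimed result is correct.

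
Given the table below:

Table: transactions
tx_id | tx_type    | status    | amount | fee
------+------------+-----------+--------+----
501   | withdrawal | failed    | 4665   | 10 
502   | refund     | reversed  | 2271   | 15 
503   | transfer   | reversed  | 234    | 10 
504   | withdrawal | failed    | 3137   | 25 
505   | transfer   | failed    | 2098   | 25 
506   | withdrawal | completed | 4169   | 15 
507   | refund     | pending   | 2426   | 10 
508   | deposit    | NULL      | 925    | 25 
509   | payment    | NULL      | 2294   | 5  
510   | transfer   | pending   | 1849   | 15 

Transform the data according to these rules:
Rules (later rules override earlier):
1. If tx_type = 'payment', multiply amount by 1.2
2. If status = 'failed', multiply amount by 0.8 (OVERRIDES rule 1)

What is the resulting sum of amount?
22546.8

Step 1: Rule 2 takes priority for records with status = 'failed'
  - 3 records: 9900 × 0.8 = 7920.0
Step 2: Rule 1 applies to remaining records with tx_type = 'payment'
  - 1 records: 2294 × 1.2 = 2752.8
Step 3: Other records unchanged: 11874
Step 4: Final sum = 7920.0 + 2752.8 + 11874 = 22546.8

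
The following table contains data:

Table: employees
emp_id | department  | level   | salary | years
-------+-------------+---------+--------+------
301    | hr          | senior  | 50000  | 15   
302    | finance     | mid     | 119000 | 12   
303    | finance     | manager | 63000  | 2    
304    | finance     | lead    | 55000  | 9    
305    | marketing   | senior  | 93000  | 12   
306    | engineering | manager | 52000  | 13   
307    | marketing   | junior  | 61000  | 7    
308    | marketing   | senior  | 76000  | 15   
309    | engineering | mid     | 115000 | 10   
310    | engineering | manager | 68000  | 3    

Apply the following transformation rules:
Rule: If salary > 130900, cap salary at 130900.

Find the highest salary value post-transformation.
119000

Step 1: Original maximum salary = 119000
Step 2: Check cap of 130900 against maximum
Step 3: No records exceed the cap (max 119000 <= cap 130900), so no capping applies
Step 4: Maximum after transformation = 119000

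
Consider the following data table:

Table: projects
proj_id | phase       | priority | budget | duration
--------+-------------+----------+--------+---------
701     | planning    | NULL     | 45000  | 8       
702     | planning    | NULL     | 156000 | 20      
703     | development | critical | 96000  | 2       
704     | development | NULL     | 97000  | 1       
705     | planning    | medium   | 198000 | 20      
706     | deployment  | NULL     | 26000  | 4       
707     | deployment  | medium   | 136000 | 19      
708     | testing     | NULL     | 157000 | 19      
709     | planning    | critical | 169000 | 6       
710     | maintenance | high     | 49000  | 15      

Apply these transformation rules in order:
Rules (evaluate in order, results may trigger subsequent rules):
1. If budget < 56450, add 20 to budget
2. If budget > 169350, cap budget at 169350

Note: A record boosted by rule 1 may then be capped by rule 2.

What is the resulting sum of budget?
1100410

Step 1: Apply rule 1 to records with budget < 56450
  - 3 records get bonus of 20
  - Of these, 0 records then exceed 169350 and get capped
Step 2: Apply rule 2 to records with budget > 169350
  - 1 records (original) are capped
Step 3: Calculate final sum = 1100410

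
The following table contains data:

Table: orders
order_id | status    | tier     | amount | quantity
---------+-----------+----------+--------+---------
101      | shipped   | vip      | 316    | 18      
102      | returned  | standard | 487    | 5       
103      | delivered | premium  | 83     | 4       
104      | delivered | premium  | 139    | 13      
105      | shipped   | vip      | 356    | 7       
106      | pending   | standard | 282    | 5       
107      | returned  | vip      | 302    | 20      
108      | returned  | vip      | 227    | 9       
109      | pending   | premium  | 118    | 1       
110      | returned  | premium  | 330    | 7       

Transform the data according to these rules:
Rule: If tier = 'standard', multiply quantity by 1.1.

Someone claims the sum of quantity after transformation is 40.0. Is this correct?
No, the correct result is 90.0.

Step 1: Calculate the correct sum after transformation
Step 2: Apply multiplier 1.1 to records where tier = 'standard'
Step 3: Correct result = 90.0
Step 4: Claimed result = 40.0
Step 5: 90.0 ≠ 40.0
Conclusion: The claimed result is incorrect. The correct answer is 90.0.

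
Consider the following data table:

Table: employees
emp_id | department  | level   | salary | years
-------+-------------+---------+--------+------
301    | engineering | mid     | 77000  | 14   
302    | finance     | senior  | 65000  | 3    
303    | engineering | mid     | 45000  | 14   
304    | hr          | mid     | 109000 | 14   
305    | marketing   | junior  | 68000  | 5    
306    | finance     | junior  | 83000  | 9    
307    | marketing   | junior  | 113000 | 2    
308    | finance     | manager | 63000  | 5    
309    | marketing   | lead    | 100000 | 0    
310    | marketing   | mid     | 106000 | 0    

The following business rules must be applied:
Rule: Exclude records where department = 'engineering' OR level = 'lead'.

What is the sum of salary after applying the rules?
607000

Step 1: Find records where department = 'engineering' OR level = 'lead'
Step 2: 3 records match, summing to 222000
Step 3: Original sum: 829000
Step 4: Remaining sum = 829000 - 222000 = 607000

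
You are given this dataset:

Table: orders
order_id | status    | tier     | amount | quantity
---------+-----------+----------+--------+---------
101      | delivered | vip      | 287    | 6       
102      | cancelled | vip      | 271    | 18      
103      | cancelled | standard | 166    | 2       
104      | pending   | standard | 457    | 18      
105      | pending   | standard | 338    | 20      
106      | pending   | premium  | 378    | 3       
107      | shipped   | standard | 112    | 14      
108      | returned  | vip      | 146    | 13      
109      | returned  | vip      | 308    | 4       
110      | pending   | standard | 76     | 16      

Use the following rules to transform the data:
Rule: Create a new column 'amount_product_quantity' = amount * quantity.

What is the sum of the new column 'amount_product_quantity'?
28966

Step 1: For each record, compute amount * quantity
Example calculations:
  287 * 6 = 1722
  271 * 18 = 4878
  166 * 2 = 332
  ...
Step 2: Sum all derived values
Step 3: Total = 28966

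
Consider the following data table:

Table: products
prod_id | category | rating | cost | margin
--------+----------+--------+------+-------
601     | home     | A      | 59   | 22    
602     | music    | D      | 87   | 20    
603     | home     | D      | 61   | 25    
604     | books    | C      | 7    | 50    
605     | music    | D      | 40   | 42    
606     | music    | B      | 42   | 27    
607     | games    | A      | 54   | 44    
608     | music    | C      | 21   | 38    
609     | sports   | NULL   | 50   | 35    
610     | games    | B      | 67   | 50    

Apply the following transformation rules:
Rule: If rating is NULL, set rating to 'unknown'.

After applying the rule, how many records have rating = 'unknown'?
1

Step 1: Count records where rating IS NULL
Step 2: Found 1 records with NULL rating
Step 3: These records will have rating set to 'unknown'
Step 4: Records already having rating = 'unknown': 0
Step 5: Answer: 1 + 0 = 1 records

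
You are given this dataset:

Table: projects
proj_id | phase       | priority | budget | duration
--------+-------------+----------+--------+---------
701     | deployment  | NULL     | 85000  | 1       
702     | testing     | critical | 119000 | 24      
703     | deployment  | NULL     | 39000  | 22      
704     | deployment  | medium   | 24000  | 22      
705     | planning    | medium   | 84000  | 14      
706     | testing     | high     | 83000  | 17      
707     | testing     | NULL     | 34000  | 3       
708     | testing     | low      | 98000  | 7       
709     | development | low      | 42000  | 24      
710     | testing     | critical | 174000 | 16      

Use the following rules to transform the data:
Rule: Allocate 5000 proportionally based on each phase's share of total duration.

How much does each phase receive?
deployment: 1500.0, development: 800.0, planning: 466.67, testing: 2233.33

Step 1: Calculate total duration = 150
Step 2: Calculate each phase's proportion:
  deployment: 45/150 = 30.00% → 1500.0
  development: 24/150 = 16.00% → 800.0
  planning: 14/150 = 9.33% → 466.67
  testing: 67/150 = 44.67% → 2233.33
Step 3: Verify: sum of allocations ≈ 5000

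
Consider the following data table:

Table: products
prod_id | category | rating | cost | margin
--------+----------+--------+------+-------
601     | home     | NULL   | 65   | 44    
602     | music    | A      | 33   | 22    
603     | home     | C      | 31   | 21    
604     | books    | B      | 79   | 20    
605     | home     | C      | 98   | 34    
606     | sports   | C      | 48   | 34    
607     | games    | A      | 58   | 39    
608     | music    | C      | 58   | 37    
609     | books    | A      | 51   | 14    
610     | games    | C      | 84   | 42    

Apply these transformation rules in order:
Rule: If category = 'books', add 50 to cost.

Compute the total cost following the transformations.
705

Step 1: Count records where category = 'books': 2
Step 2: Total bonus added: 2 × 50 = 100
Step 3: Original sum of cost: 605
Step 4: Final sum = 605 + 100 = 705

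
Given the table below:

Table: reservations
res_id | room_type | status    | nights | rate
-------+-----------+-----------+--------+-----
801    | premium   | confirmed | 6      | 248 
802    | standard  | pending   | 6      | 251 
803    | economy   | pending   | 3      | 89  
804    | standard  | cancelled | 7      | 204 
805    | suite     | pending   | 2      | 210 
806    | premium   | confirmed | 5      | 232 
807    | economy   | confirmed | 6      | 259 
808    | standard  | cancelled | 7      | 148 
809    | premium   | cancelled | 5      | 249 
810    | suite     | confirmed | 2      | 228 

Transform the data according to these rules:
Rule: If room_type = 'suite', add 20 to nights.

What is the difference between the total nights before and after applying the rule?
40

Step 1: Original sum of nights = 49
Step 2: 2 records have room_type = 'suite'
Step 3: Each affected record changes by 20
Step 4: Total change = 2 × 20 = 40
Step 5: New sum = 49 + 40 = 89
Step 6: Difference = |89 - 49| = 40
        (Sum increased by 40)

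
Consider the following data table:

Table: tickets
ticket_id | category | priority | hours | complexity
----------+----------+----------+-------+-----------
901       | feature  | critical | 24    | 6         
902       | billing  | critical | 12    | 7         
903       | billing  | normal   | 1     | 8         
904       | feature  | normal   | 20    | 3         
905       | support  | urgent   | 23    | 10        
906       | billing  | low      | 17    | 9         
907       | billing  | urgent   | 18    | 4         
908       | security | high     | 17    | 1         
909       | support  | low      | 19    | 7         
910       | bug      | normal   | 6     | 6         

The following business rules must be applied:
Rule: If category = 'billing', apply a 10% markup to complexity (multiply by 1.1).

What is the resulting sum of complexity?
63.8

Step 1: Records with category = 'billing' have total complexity = 28
Step 2: Apply multiplier: 28 × 1.1 = 30.8
Step 3: Other records total: 33
Step 4: Final sum = 30.8 + 33 = 63.8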